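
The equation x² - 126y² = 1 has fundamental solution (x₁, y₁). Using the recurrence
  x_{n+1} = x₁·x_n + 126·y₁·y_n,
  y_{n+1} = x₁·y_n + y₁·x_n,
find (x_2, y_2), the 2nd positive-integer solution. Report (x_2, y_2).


Step 1: Find the fundamental solution (x₁, y₁) of x² - 126y² = 1.
  Expand √126 as a continued fraction. a₀ = ⌊√126⌋ = 11; iterate m_{k+1} = d_k·a_k − m_k, d_{k+1} = (126 − m_{k+1}²)/d_k, a_{k+1} = ⌊(a₀ + m_{k+1})/d_{k+1}⌋ (starting m₀ = 0, d₀ = 1), with convergents p_k = a_k·p_{k-1} + p_{k-2}, q_k = a_k·q_{k-1} + q_{k-2} (p₋₁ = 1, q₋₁ = 0):
  k = 0: a₀ = 11; p₀/q₀ = 11/1; p₀² − 126·q₀² = 121 − 126 = -5.
  k = 1: m = 11, d = 5, a = ⌊(11 + 11)/5⌋ = 4; p/q = (4·11 + 1)/(4·1 + 0) = 45/4; p² − 126·q² = 2025 − 2016 = 9.
  k = 2: m = 9, d = 9, a = ⌊(11 + 9)/9⌋ = 2; p/q = (2·45 + 11)/(2·4 + 1) = 101/9; p² − 126·q² = 10201 − 10206 = -5.
  k = 3: m = 9, d = 5, a = ⌊(11 + 9)/5⌋ = 4; p/q = (4·101 + 45)/(4·9 + 4) = 449/40; p² − 126·q² = 201601 − 201600 = 1.
  The first convergent with p² − 126·q² = 1 gives the fundamental solution (x₁, y₁) = (449, 40).
Step 2: Apply the recurrence (x_{n+1}, y_{n+1}) = (x₁x_n + 126y₁y_n, x₁y_n + y₁x_n) repeatedly.
  From (x_1, y_1) = (449, 40): x_2 = 449·449 + 126·40·40 = 403201; y_2 = 449·40 + 40·449 = 35920.
Step 3: Verify x_2² - 126·y_2² = 162571046401 - 162571046400 = 1 (should be 1). ✓

(x_1, y_1) = (449, 40); (x_2, y_2) = (403201, 35920).


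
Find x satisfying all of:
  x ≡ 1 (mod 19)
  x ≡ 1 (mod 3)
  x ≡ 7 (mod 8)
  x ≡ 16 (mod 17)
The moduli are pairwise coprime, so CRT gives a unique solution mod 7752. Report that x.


Product of moduli M = 19 · 3 · 8 · 17 = 7752.
Merge one congruence at a time:
  Start: x ≡ 1 (mod 19).
  Combine with x ≡ 1 (mod 3); new modulus lcm = 57.
    Write x = 1 + 19·t and substitute into x ≡ 1 (mod 3): 19·t ≡ 1 − 1 = 0 (mod 3).
    Reduce coefficients mod 3: 1·t ≡ 0 (mod 3).
    So t ≡ 0 (mod 3).
    Then x = 1 + 19·0 = 1, valid modulo lcm(19, 3) = 57: x ≡ 1 (mod 57).
  Combine with x ≡ 7 (mod 8); new modulus lcm = 456.
    Write x = 1 + 57·t and substitute into x ≡ 7 (mod 8): 57·t ≡ 7 − 1 = 6 (mod 8).
    Reduce coefficients mod 8: 1·t ≡ 6 (mod 8).
    So t ≡ 6 (mod 8).
    Then x = 1 + 57·6 = 343, valid modulo lcm(57, 8) = 456: x ≡ 343 (mod 456).
  Combine with x ≡ 16 (mod 17); new modulus lcm = 7752.
    Write x = 343 + 456·t and substitute into x ≡ 16 (mod 17): 456·t ≡ 16 − 343 = -327 (mod 17).
    Reduce coefficients mod 17: 14·t ≡ 13 (mod 17).
    The inverse of 14 mod 17 is 11 (since 14·11 = 154 = 9·17 + 1), so t ≡ 11·13 = 143 ≡ 7 (mod 17).
    Then x = 343 + 456·7 = 3535, valid modulo lcm(456, 17) = 7752: x ≡ 3535 (mod 7752).
Verify against each original: 3535 mod 19 = 1, 3535 mod 3 = 1, 3535 mod 8 = 7, 3535 mod 17 = 16.

x ≡ 3535 (mod 7752).


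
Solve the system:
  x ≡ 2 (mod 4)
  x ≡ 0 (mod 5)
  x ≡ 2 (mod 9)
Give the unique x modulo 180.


Moduli 4, 5, 9 are pairwise coprime; by CRT there is a unique solution modulo M = 4 · 5 · 9 = 180.
Solve pairwise, accumulating the modulus:
  Start with x ≡ 2 (mod 4).
  Combine with x ≡ 0 (mod 5): since gcd(4, 5) = 1, we get a unique residue mod 20.
    Write x = 2 + 4·t and substitute into x ≡ 0 (mod 5): 4·t ≡ 0 − 2 = -2 (mod 5).
    Reduce coefficients mod 5: 4·t ≡ 3 (mod 5).
    The inverse of 4 mod 5 is 4 (since 4·4 = 16 = 3·5 + 1), so t ≡ 4·3 = 12 ≡ 2 (mod 5).
    Then x = 2 + 4·2 = 10, valid modulo lcm(4, 5) = 20: x ≡ 10 (mod 20).
  Combine with x ≡ 2 (mod 9): since gcd(20, 9) = 1, we get a unique residue mod 180.
    Write x = 10 + 20·t and substitute into x ≡ 2 (mod 9): 20·t ≡ 2 − 10 = -8 (mod 9).
    Reduce coefficients mod 9: 2·t ≡ 1 (mod 9).
    The inverse of 2 mod 9 is 5 (since 2·5 = 10 = 1·9 + 1), so t ≡ 5·1 = 5 ≡ 5 (mod 9).
    Then x = 10 + 20·5 = 110, valid modulo lcm(20, 9) = 180: x ≡ 110 (mod 180).
Verify: 110 mod 4 = 2 ✓, 110 mod 5 = 0 ✓, 110 mod 9 = 2 ✓.

x ≡ 110 (mod 180).


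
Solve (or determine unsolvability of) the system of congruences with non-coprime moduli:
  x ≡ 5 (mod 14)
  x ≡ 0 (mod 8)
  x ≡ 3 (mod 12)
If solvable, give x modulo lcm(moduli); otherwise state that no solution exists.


Moduli 14, 8, 12 are not pairwise coprime, so CRT works modulo lcm(m_i) when all pairwise compatibility conditions hold.
Pairwise compatibility: gcd(m_i, m_j) must divide a_i - a_j for every pair.
Merge one congruence at a time:
  Start: x ≡ 5 (mod 14).
  Combine with x ≡ 0 (mod 8): gcd(14, 8) = 2, and 0 - 5 = -5 is NOT divisible by 2.
    ⇒ system is inconsistent (no integer solution).

No solution (the system is inconsistent).


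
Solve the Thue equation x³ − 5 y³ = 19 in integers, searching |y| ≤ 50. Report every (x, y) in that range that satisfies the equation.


The equation is x³ - 5y³ = 19. For fixed y, x³ = 5·y³ + 19, so a solution requires the RHS to be a perfect cube.
Strategy: iterate y from -50 to 50, compute RHS = 5·y³ + 19, and check whether it is a (positive or negative) perfect cube.
Check small values of y:
  y = 0: RHS = 19 is not a perfect cube.
  y = 1: RHS = 24 is not a perfect cube.
  y = -1: RHS = 14 is not a perfect cube.
  y = 2: RHS = 59 is not a perfect cube.
  y = -2: RHS = -21 is not a perfect cube.
  y = 3: RHS = 154 is not a perfect cube.
  y = -3: RHS = -116 is not a perfect cube.
Continuing the search up to |y| = 50 finds no solutions either.
No (x, y) in the scanned range satisfies the equation.

No integer solutions with |y| ≤ 50.


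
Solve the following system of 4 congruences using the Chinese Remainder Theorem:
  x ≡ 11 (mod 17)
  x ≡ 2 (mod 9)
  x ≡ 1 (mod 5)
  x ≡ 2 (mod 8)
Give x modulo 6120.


Product of moduli M = 17 · 9 · 5 · 8 = 6120.
Merge one congruence at a time:
  Start: x ≡ 11 (mod 17).
  Combine with x ≡ 2 (mod 9); new modulus lcm = 153.
    Write x = 11 + 17·t and substitute into x ≡ 2 (mod 9): 17·t ≡ 2 − 11 = -9 (mod 9).
    Reduce coefficients mod 9: 8·t ≡ 0 (mod 9).
    The inverse of 8 mod 9 is 8 (since 8·8 = 64 = 7·9 + 1), so t ≡ 8·0 = 0 ≡ 0 (mod 9).
    Then x = 11 + 17·0 = 11, valid modulo lcm(17, 9) = 153: x ≡ 11 (mod 153).
  Combine with x ≡ 1 (mod 5); new modulus lcm = 765.
    Write x = 11 + 153·t and substitute into x ≡ 1 (mod 5): 153·t ≡ 1 − 11 = -10 (mod 5).
    Reduce coefficients mod 5: 3·t ≡ 0 (mod 5).
    The inverse of 3 mod 5 is 2 (since 3·2 = 6 = 1·5 + 1), so t ≡ 2·0 = 0 ≡ 0 (mod 5).
    Then x = 11 + 153·0 = 11, valid modulo lcm(153, 5) = 765: x ≡ 11 (mod 765).
  Combine with x ≡ 2 (mod 8); new modulus lcm = 6120.
    Write x = 11 + 765·t and substitute into x ≡ 2 (mod 8): 765·t ≡ 2 − 11 = -9 (mod 8).
    Reduce coefficients mod 8: 5·t ≡ 7 (mod 8).
    The inverse of 5 mod 8 is 5 (since 5·5 = 25 = 3·8 + 1), so t ≡ 5·7 = 35 ≡ 3 (mod 8).
    Then x = 11 + 765·3 = 2306, valid modulo lcm(765, 8) = 6120: x ≡ 2306 (mod 6120).
Verify against each original: 2306 mod 17 = 11, 2306 mod 9 = 2, 2306 mod 5 = 1, 2306 mod 8 = 2.

x ≡ 2306 (mod 6120).


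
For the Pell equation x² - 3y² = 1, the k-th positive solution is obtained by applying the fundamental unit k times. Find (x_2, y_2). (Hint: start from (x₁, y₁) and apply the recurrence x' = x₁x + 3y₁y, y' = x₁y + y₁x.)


Step 1: Find the fundamental solution (x₁, y₁) of x² - 3y² = 1.
  Expand √3 as a continued fraction. a₀ = ⌊√3⌋ = 1; iterate m_{k+1} = d_k·a_k − m_k, d_{k+1} = (3 − m_{k+1}²)/d_k, a_{k+1} = ⌊(a₀ + m_{k+1})/d_{k+1}⌋ (starting m₀ = 0, d₀ = 1), with convergents p_k = a_k·p_{k-1} + p_{k-2}, q_k = a_k·q_{k-1} + q_{k-2} (p₋₁ = 1, q₋₁ = 0):
  k = 0: a₀ = 1; p₀/q₀ = 1/1; p₀² − 3·q₀² = 1 − 3 = -2.
  k = 1: m = 1, d = 2, a = ⌊(1 + 1)/2⌋ = 1; p/q = (1·1 + 1)/(1·1 + 0) = 2/1; p² − 3·q² = 4 − 3 = 1.
  The first convergent with p² − 3·q² = 1 gives the fundamental solution (x₁, y₁) = (2, 1).
Step 2: Apply the recurrence (x_{n+1}, y_{n+1}) = (x₁x_n + 3y₁y_n, x₁y_n + y₁x_n) repeatedly.
  From (x_1, y_1) = (2, 1): x_2 = 2·2 + 3·1·1 = 7; y_2 = 2·1 + 1·2 = 4.
Step 3: Verify x_2² - 3·y_2² = 49 - 48 = 1 (should be 1). ✓

(x_1, y_1) = (2, 1); (x_2, y_2) = (7, 4).


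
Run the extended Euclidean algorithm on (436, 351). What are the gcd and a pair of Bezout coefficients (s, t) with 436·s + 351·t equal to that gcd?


Euclidean algorithm on (436, 351) — divide until remainder is 0:
  436 = 1 · 351 + 85
  351 = 4 · 85 + 11
  85 = 7 · 11 + 8
  11 = 1 · 8 + 3
  8 = 2 · 3 + 2
  3 = 1 · 2 + 1
  2 = 2 · 1 + 0
gcd(436, 351) = 1.
Track Bezout coefficients alongside the remainders: start with r₀ = 436 = a·1 + b·0 (s = 1, t = 0) and r₁ = 351 = a·0 + b·1 (s = 0, t = 1); each new remainder r_{k+1} = r_{k-1} − q_k·r_k inherits s_{k+1} = s_{k-1} − q_k·s_k, t_{k+1} = t_{k-1} − q_k·t_k, so r_k = a·s_k + b·t_k at every step:
  q = 1: r = 85, s = 1 − 1·0 = 1, t = 0 − 1·1 = -1  (check: 436·1 + 351·(-1) = 85)
  q = 4: r = 11, s = 0 − 4·1 = -4, t = 1 − 4·(-1) = 5  (check: 436·(-4) + 351·5 = 11)
  q = 7: r = 8, s = 1 − 7·(-4) = 29, t = -1 − 7·5 = -36  (check: 436·29 + 351·(-36) = 8)
  q = 1: r = 3, s = -4 − 1·29 = -33, t = 5 − 1·(-36) = 41  (check: 436·(-33) + 351·41 = 3)
  q = 2: r = 2, s = 29 − 2·(-33) = 95, t = -36 − 2·41 = -118  (check: 436·95 + 351·(-118) = 2)
  q = 1: r = 1, s = -33 − 1·95 = -128, t = 41 − 1·(-118) = 159  (check: 436·(-128) + 351·159 = 1)
The row with r = 1 (the gcd) gives the Bezout coefficients s = -128, t = 159.
Result: 436 · (-128) + 351 · (159) = 1.

gcd(436, 351) = 1; s = -128, t = 159 (check: 436·(-128) + 351·159 = 1).


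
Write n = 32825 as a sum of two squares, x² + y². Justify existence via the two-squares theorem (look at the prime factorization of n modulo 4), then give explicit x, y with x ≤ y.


Step 1: Factor n = 32825 = 5^2 · 13 · 101.
Step 2: Check the mod-4 condition on each prime factor: 5 ≡ 1 (mod 4), exponent 2; 13 ≡ 1 (mod 4), exponent 1; 101 ≡ 1 (mod 4), exponent 1.
All primes ≡ 3 (mod 4) appear to even exponent (or don't appear), so by the two-squares theorem n IS expressible as a sum of two squares.
Step 3: Build a representation. Group n = k² · m with k = 5 and m = 13 · 101 = 1313 (a product of primes ≡ 1 (mod 4)); a representation of m scales to one of n via (k·x)² + (k·y)² = k²(x² + y²). Each prime p ≡ 1 (mod 4) is itself a sum of two squares; find a² by testing p − a² for a perfect square:
  13: 13 − 1² = 12, 13 − 2² = 9 = 3² ⇒ 13 = 2² + 3².
  101: 101 − 1² = 100 = 10² ⇒ 101 = 1² + 10².
  Combine using the Brahmagupta–Fibonacci identity (a² + b²)(c² + d²) = (ac − bd)² + (ad + bc)² = (ac + bd)² + (ad − bc)²:
  13 · 101 = 1313: from (2² + 3²)(1² + 10²), take (2·1 − 3·10, 2·10 + 3·1) = (2 − 30, 20 + 3) = (-28, 23); dropping signs (only squares matter) gives (28, 23); check 28² + 23² = 784 + 529 = 1313 ✓.
  Scale by k = 5: (5·28, 5·23) = (140, 115).
Step 4: Order so x ≤ y and verify: 115² + 140² = 13225 + 19600 = 32825 = n. ✓

n = 32825 = 115² + 140² (one valid representation with x ≤ y).


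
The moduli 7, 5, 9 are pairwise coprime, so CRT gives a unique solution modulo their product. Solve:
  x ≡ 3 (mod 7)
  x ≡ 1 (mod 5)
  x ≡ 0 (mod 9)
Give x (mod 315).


Moduli 7, 5, 9 are pairwise coprime; by CRT there is a unique solution modulo M = 7 · 5 · 9 = 315.
Solve pairwise, accumulating the modulus:
  Start with x ≡ 3 (mod 7).
  Combine with x ≡ 1 (mod 5): since gcd(7, 5) = 1, we get a unique residue mod 35.
    Write x = 3 + 7·t and substitute into x ≡ 1 (mod 5): 7·t ≡ 1 − 3 = -2 (mod 5).
    Reduce coefficients mod 5: 2·t ≡ 3 (mod 5).
    The inverse of 2 mod 5 is 3 (since 2·3 = 6 = 1·5 + 1), so t ≡ 3·3 = 9 ≡ 4 (mod 5).
    Then x = 3 + 7·4 = 31, valid modulo lcm(7, 5) = 35: x ≡ 31 (mod 35).
  Combine with x ≡ 0 (mod 9): since gcd(35, 9) = 1, we get a unique residue mod 315.
    Write x = 31 + 35·t and substitute into x ≡ 0 (mod 9): 35·t ≡ 0 − 31 = -31 (mod 9).
    Reduce coefficients mod 9: 8·t ≡ 5 (mod 9).
    The inverse of 8 mod 9 is 8 (since 8·8 = 64 = 7·9 + 1), so t ≡ 8·5 = 40 ≡ 4 (mod 9).
    Then x = 31 + 35·4 = 171, valid modulo lcm(35, 9) = 315: x ≡ 171 (mod 315).
Verify: 171 mod 7 = 3 ✓, 171 mod 5 = 1 ✓, 171 mod 9 = 0 ✓.

x ≡ 171 (mod 315).


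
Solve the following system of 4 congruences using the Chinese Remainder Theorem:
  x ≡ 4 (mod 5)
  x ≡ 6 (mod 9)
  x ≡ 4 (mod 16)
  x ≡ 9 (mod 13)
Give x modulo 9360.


Product of moduli M = 5 · 9 · 16 · 13 = 9360.
Merge one congruence at a time:
  Start: x ≡ 4 (mod 5).
  Combine with x ≡ 6 (mod 9); new modulus lcm = 45.
    Write x = 4 + 5·t and substitute into x ≡ 6 (mod 9): 5·t ≡ 6 − 4 = 2 (mod 9).
    The inverse of 5 mod 9 is 2 (since 5·2 = 10 = 1·9 + 1), so t ≡ 2·2 = 4 ≡ 4 (mod 9).
    Then x = 4 + 5·4 = 24, valid modulo lcm(5, 9) = 45: x ≡ 24 (mod 45).
  Combine with x ≡ 4 (mod 16); new modulus lcm = 720.
    Write x = 24 + 45·t and substitute into x ≡ 4 (mod 16): 45·t ≡ 4 − 24 = -20 (mod 16).
    Reduce coefficients mod 16: 13·t ≡ 12 (mod 16).
    The inverse of 13 mod 16 is 5 (since 13·5 = 65 = 4·16 + 1), so t ≡ 5·12 = 60 ≡ 12 (mod 16).
    Then x = 24 + 45·12 = 564, valid modulo lcm(45, 16) = 720: x ≡ 564 (mod 720).
  Combine with x ≡ 9 (mod 13); new modulus lcm = 9360.
    Write x = 564 + 720·t and substitute into x ≡ 9 (mod 13): 720·t ≡ 9 − 564 = -555 (mod 13).
    Reduce coefficients mod 13: 5·t ≡ 4 (mod 13).
    The inverse of 5 mod 13 is 8 (since 5·8 = 40 = 3·13 + 1), so t ≡ 8·4 = 32 ≡ 6 (mod 13).
    Then x = 564 + 720·6 = 4884, valid modulo lcm(720, 13) = 9360: x ≡ 4884 (mod 9360).
Verify against each original: 4884 mod 5 = 4, 4884 mod 9 = 6, 4884 mod 16 = 4, 4884 mod 13 = 9.

x ≡ 4884 (mod 9360).


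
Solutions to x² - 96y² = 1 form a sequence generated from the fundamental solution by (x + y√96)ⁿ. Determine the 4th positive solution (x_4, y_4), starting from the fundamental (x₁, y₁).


Step 1: Find the fundamental solution (x₁, y₁) of x² - 96y² = 1.
  Expand √96 as a continued fraction. a₀ = ⌊√96⌋ = 9; iterate m_{k+1} = d_k·a_k − m_k, d_{k+1} = (96 − m_{k+1}²)/d_k, a_{k+1} = ⌊(a₀ + m_{k+1})/d_{k+1}⌋ (starting m₀ = 0, d₀ = 1), with convergents p_k = a_k·p_{k-1} + p_{k-2}, q_k = a_k·q_{k-1} + q_{k-2} (p₋₁ = 1, q₋₁ = 0):
  k = 0: a₀ = 9; p₀/q₀ = 9/1; p₀² − 96·q₀² = 81 − 96 = -15.
  k = 1: m = 9, d = 15, a = ⌊(9 + 9)/15⌋ = 1; p/q = (1·9 + 1)/(1·1 + 0) = 10/1; p² − 96·q² = 100 − 96 = 4.
  k = 2: m = 6, d = 4, a = ⌊(9 + 6)/4⌋ = 3; p/q = (3·10 + 9)/(3·1 + 1) = 39/4; p² − 96·q² = 1521 − 1536 = -15.
  k = 3: m = 6, d = 15, a = ⌊(9 + 6)/15⌋ = 1; p/q = (1·39 + 10)/(1·4 + 1) = 49/5; p² − 96·q² = 2401 − 2400 = 1.
  The first convergent with p² − 96·q² = 1 gives the fundamental solution (x₁, y₁) = (49, 5).
Step 2: Apply the recurrence (x_{n+1}, y_{n+1}) = (x₁x_n + 96y₁y_n, x₁y_n + y₁x_n) repeatedly.
  From (x_1, y_1) = (49, 5): x_2 = 49·49 + 96·5·5 = 4801; y_2 = 49·5 + 5·49 = 490.
  From (x_2, y_2) = (4801, 490): x_3 = 49·4801 + 96·5·490 = 470449; y_3 = 49·490 + 5·4801 = 48015.
  From (x_3, y_3) = (470449, 48015): x_4 = 49·470449 + 96·5·48015 = 46099201; y_4 = 49·48015 + 5·470449 = 4704980.
Step 3: Verify x_4² - 96·y_4² = 2125136332838401 - 2125136332838400 = 1 (should be 1). ✓

(x_1, y_1) = (49, 5); (x_4, y_4) = (46099201, 4704980).


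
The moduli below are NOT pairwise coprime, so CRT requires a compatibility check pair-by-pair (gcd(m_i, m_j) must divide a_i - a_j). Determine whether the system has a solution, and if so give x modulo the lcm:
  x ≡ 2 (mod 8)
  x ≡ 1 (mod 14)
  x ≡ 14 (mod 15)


Moduli 8, 14, 15 are not pairwise coprime, so CRT works modulo lcm(m_i) when all pairwise compatibility conditions hold.
Pairwise compatibility: gcd(m_i, m_j) must divide a_i - a_j for every pair.
Merge one congruence at a time:
  Start: x ≡ 2 (mod 8).
  Combine with x ≡ 1 (mod 14): gcd(8, 14) = 2, and 1 - 2 = -1 is NOT divisible by 2.
    ⇒ system is inconsistent (no integer solution).

No solution (the system is inconsistent).


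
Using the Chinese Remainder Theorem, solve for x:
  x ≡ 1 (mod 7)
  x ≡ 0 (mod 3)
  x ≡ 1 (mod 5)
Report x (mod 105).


Moduli 7, 3, 5 are pairwise coprime; by CRT there is a unique solution modulo M = 7 · 3 · 5 = 105.
Solve pairwise, accumulating the modulus:
  Start with x ≡ 1 (mod 7).
  Combine with x ≡ 0 (mod 3): since gcd(7, 3) = 1, we get a unique residue mod 21.
    Write x = 1 + 7·t and substitute into x ≡ 0 (mod 3): 7·t ≡ 0 − 1 = -1 (mod 3).
    Reduce coefficients mod 3: 1·t ≡ 2 (mod 3).
    So t ≡ 2 (mod 3).
    Then x = 1 + 7·2 = 15, valid modulo lcm(7, 3) = 21: x ≡ 15 (mod 21).
  Combine with x ≡ 1 (mod 5): since gcd(21, 5) = 1, we get a unique residue mod 105.
    Write x = 15 + 21·t and substitute into x ≡ 1 (mod 5): 21·t ≡ 1 − 15 = -14 (mod 5).
    Reduce coefficients mod 5: 1·t ≡ 1 (mod 5).
    So t ≡ 1 (mod 5).
    Then x = 15 + 21·1 = 36, valid modulo lcm(21, 5) = 105: x ≡ 36 (mod 105).
Verify: 36 mod 7 = 1 ✓, 36 mod 3 = 0 ✓, 36 mod 5 = 1 ✓.

x ≡ 36 (mod 105).


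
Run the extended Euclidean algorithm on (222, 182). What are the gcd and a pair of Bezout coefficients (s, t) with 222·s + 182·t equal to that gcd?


Euclidean algorithm on (222, 182) — divide until remainder is 0:
  222 = 1 · 182 + 40
  182 = 4 · 40 + 22
  40 = 1 · 22 + 18
  22 = 1 · 18 + 4
  18 = 4 · 4 + 2
  4 = 2 · 2 + 0
gcd(222, 182) = 2.
Track Bezout coefficients alongside the remainders: start with r₀ = 222 = a·1 + b·0 (s = 1, t = 0) and r₁ = 182 = a·0 + b·1 (s = 0, t = 1); each new remainder r_{k+1} = r_{k-1} − q_k·r_k inherits s_{k+1} = s_{k-1} − q_k·s_k, t_{k+1} = t_{k-1} − q_k·t_k, so r_k = a·s_k + b·t_k at every step:
  q = 1: r = 40, s = 1 − 1·0 = 1, t = 0 − 1·1 = -1  (check: 222·1 + 182·(-1) = 40)
  q = 4: r = 22, s = 0 − 4·1 = -4, t = 1 − 4·(-1) = 5  (check: 222·(-4) + 182·5 = 22)
  q = 1: r = 18, s = 1 − 1·(-4) = 5, t = -1 − 1·5 = -6  (check: 222·5 + 182·(-6) = 18)
  q = 1: r = 4, s = -4 − 1·5 = -9, t = 5 − 1·(-6) = 11  (check: 222·(-9) + 182·11 = 4)
  q = 4: r = 2, s = 5 − 4·(-9) = 41, t = -6 − 4·11 = -50  (check: 222·41 + 182·(-50) = 2)
The row with r = 2 (the gcd) gives the Bezout coefficients s = 41, t = -50.
Result: 222 · (41) + 182 · (-50) = 2.

gcd(222, 182) = 2; s = 41, t = -50 (check: 222·41 + 182·(-50) = 2).


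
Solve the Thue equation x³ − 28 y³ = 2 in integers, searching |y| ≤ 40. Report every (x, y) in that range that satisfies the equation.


The equation is x³ - 28y³ = 2. For fixed y, x³ = 28·y³ + 2, so a solution requires the RHS to be a perfect cube.
Strategy: iterate y from -40 to 40, compute RHS = 28·y³ + 2, and check whether it is a (positive or negative) perfect cube.
Check small values of y:
  y = 0: RHS = 2 is not a perfect cube.
  y = 1: RHS = 30 is not a perfect cube.
  y = -1: RHS = -26 is not a perfect cube.
  y = 2: RHS = 226 is not a perfect cube.
  y = -2: RHS = -222 is not a perfect cube.
  y = 3: RHS = 758 is not a perfect cube.
  y = -3: RHS = -754 is not a perfect cube.
Continuing the search up to |y| = 40 finds no solutions either.
No (x, y) in the scanned range satisfies the equation.

No integer solutions with |y| ≤ 40.


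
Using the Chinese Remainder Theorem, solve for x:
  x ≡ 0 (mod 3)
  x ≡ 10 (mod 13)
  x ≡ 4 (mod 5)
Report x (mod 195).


Moduli 3, 13, 5 are pairwise coprime; by CRT there is a unique solution modulo M = 3 · 13 · 5 = 195.
Solve pairwise, accumulating the modulus:
  Start with x ≡ 0 (mod 3).
  Combine with x ≡ 10 (mod 13): since gcd(3, 13) = 1, we get a unique residue mod 39.
    Write x = 0 + 3·t and substitute into x ≡ 10 (mod 13): 3·t ≡ 10 − 0 = 10 (mod 13).
    The inverse of 3 mod 13 is 9 (since 3·9 = 27 = 2·13 + 1), so t ≡ 9·10 = 90 ≡ 12 (mod 13).
    Then x = 0 + 3·12 = 36, valid modulo lcm(3, 13) = 39: x ≡ 36 (mod 39).
  Combine with x ≡ 4 (mod 5): since gcd(39, 5) = 1, we get a unique residue mod 195.
    Write x = 36 + 39·t and substitute into x ≡ 4 (mod 5): 39·t ≡ 4 − 36 = -32 (mod 5).
    Reduce coefficients mod 5: 4·t ≡ 3 (mod 5).
    The inverse of 4 mod 5 is 4 (since 4·4 = 16 = 3·5 + 1), so t ≡ 4·3 = 12 ≡ 2 (mod 5).
    Then x = 36 + 39·2 = 114, valid modulo lcm(39, 5) = 195: x ≡ 114 (mod 195).
Verify: 114 mod 3 = 0 ✓, 114 mod 13 = 10 ✓, 114 mod 5 = 4 ✓.

x ≡ 114 (mod 195).


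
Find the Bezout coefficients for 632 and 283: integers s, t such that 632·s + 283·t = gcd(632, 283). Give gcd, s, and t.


Euclidean algorithm on (632, 283) — divide until remainder is 0:
  632 = 2 · 283 + 66
  283 = 4 · 66 + 19
  66 = 3 · 19 + 9
  19 = 2 · 9 + 1
  9 = 9 · 1 + 0
gcd(632, 283) = 1.
Track Bezout coefficients alongside the remainders: start with r₀ = 632 = a·1 + b·0 (s = 1, t = 0) and r₁ = 283 = a·0 + b·1 (s = 0, t = 1); each new remainder r_{k+1} = r_{k-1} − q_k·r_k inherits s_{k+1} = s_{k-1} − q_k·s_k, t_{k+1} = t_{k-1} − q_k·t_k, so r_k = a·s_k + b·t_k at every step:
  q = 2: r = 66, s = 1 − 2·0 = 1, t = 0 − 2·1 = -2  (check: 632·1 + 283·(-2) = 66)
  q = 4: r = 19, s = 0 − 4·1 = -4, t = 1 − 4·(-2) = 9  (check: 632·(-4) + 283·9 = 19)
  q = 3: r = 9, s = 1 − 3·(-4) = 13, t = -2 − 3·9 = -29  (check: 632·13 + 283·(-29) = 9)
  q = 2: r = 1, s = -4 − 2·13 = -30, t = 9 − 2·(-29) = 67  (check: 632·(-30) + 283·67 = 1)
The row with r = 1 (the gcd) gives the Bezout coefficients s = -30, t = 67.
Result: 632 · (-30) + 283 · (67) = 1.

gcd(632, 283) = 1; s = -30, t = 67 (check: 632·(-30) + 283·67 = 1).


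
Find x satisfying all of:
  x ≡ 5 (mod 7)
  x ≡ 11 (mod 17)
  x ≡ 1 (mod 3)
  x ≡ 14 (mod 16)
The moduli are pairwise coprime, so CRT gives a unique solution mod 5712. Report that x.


Product of moduli M = 7 · 17 · 3 · 16 = 5712.
Merge one congruence at a time:
  Start: x ≡ 5 (mod 7).
  Combine with x ≡ 11 (mod 17); new modulus lcm = 119.
    Write x = 5 + 7·t and substitute into x ≡ 11 (mod 17): 7·t ≡ 11 − 5 = 6 (mod 17).
    The inverse of 7 mod 17 is 5 (since 7·5 = 35 = 2·17 + 1), so t ≡ 5·6 = 30 ≡ 13 (mod 17).
    Then x = 5 + 7·13 = 96, valid modulo lcm(7, 17) = 119: x ≡ 96 (mod 119).
  Combine with x ≡ 1 (mod 3); new modulus lcm = 357.
    Write x = 96 + 119·t and substitute into x ≡ 1 (mod 3): 119·t ≡ 1 − 96 = -95 (mod 3).
    Reduce coefficients mod 3: 2·t ≡ 1 (mod 3).
    The inverse of 2 mod 3 is 2 (since 2·2 = 4 = 1·3 + 1), so t ≡ 2·1 = 2 ≡ 2 (mod 3).
    Then x = 96 + 119·2 = 334, valid modulo lcm(119, 3) = 357: x ≡ 334 (mod 357).
  Combine with x ≡ 14 (mod 16); new modulus lcm = 5712.
    Write x = 334 + 357·t and substitute into x ≡ 14 (mod 16): 357·t ≡ 14 − 334 = -320 (mod 16).
    Reduce coefficients mod 16: 5·t ≡ 0 (mod 16).
    The inverse of 5 mod 16 is 13 (since 5·13 = 65 = 4·16 + 1), so t ≡ 13·0 = 0 ≡ 0 (mod 16).
    Then x = 334 + 357·0 = 334, valid modulo lcm(357, 16) = 5712: x ≡ 334 (mod 5712).
Verify against each original: 334 mod 7 = 5, 334 mod 17 = 11, 334 mod 3 = 1, 334 mod 16 = 14.

x ≡ 334 (mod 5712).


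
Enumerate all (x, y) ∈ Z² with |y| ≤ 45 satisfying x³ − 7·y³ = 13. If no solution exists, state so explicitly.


The equation is x³ - 7y³ = 13. For fixed y, x³ = 7·y³ + 13, so a solution requires the RHS to be a perfect cube.
Strategy: iterate y from -45 to 45, compute RHS = 7·y³ + 13, and check whether it is a (positive or negative) perfect cube.
Check small values of y:
  y = 0: RHS = 13 is not a perfect cube.
  y = 1: RHS = 20 is not a perfect cube.
  y = -1: RHS = 6 is not a perfect cube.
  y = 2: RHS = 69 is not a perfect cube.
  y = -2: RHS = -43 is not a perfect cube.
  y = 3: RHS = 202 is not a perfect cube.
  y = -3: RHS = -176 is not a perfect cube.
Continuing the search up to |y| = 45 finds no solutions either.
No (x, y) in the scanned range satisfies the equation.

No integer solutions with |y| ≤ 45.


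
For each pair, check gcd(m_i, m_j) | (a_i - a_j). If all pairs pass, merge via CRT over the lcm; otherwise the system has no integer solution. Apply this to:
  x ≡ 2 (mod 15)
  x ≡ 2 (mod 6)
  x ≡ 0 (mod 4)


Moduli 15, 6, 4 are not pairwise coprime, so CRT works modulo lcm(m_i) when all pairwise compatibility conditions hold.
Pairwise compatibility: gcd(m_i, m_j) must divide a_i - a_j for every pair.
Merge one congruence at a time:
  Start: x ≡ 2 (mod 15).
  Combine with x ≡ 2 (mod 6): gcd(15, 6) = 3; 2 - 2 = 0, which IS divisible by 3, so compatible.
    Write x = 2 + 15·t and substitute into x ≡ 2 (mod 6): 15·t ≡ 2 − 2 = 0 (mod 6).
    Divide the congruence (and modulus) by g = 3: 5·t ≡ 0 (mod 2).
    Reduce coefficients mod 2: 1·t ≡ 0 (mod 2).
    So t ≡ 0 (mod 2).
    Then x = 2 + 15·0 = 2, valid modulo lcm(15, 6) = 30: x ≡ 2 (mod 30).
  Combine with x ≡ 0 (mod 4): gcd(30, 4) = 2; 0 - 2 = -2, which IS divisible by 2, so compatible.
    Write x = 2 + 30·t and substitute into x ≡ 0 (mod 4): 30·t ≡ 0 − 2 = -2 (mod 4).
    Divide the congruence (and modulus) by g = 2: 15·t ≡ -1 (mod 2).
    Reduce coefficients mod 2: 1·t ≡ 1 (mod 2).
    So t ≡ 1 (mod 2).
    Then x = 2 + 30·1 = 32, valid modulo lcm(30, 4) = 60: x ≡ 32 (mod 60).
Verify: 32 mod 15 = 2, 32 mod 6 = 2, 32 mod 4 = 0.

x ≡ 32 (mod 60).


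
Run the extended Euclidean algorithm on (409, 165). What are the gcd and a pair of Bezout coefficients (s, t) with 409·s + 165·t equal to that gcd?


Euclidean algorithm on (409, 165) — divide until remainder is 0:
  409 = 2 · 165 + 79
  165 = 2 · 79 + 7
  79 = 11 · 7 + 2
  7 = 3 · 2 + 1
  2 = 2 · 1 + 0
gcd(409, 165) = 1.
Track Bezout coefficients alongside the remainders: start with r₀ = 409 = a·1 + b·0 (s = 1, t = 0) and r₁ = 165 = a·0 + b·1 (s = 0, t = 1); each new remainder r_{k+1} = r_{k-1} − q_k·r_k inherits s_{k+1} = s_{k-1} − q_k·s_k, t_{k+1} = t_{k-1} − q_k·t_k, so r_k = a·s_k + b·t_k at every step:
  q = 2: r = 79, s = 1 − 2·0 = 1, t = 0 − 2·1 = -2  (check: 409·1 + 165·(-2) = 79)
  q = 2: r = 7, s = 0 − 2·1 = -2, t = 1 − 2·(-2) = 5  (check: 409·(-2) + 165·5 = 7)
  q = 11: r = 2, s = 1 − 11·(-2) = 23, t = -2 − 11·5 = -57  (check: 409·23 + 165·(-57) = 2)
  q = 3: r = 1, s = -2 − 3·23 = -71, t = 5 − 3·(-57) = 176  (check: 409·(-71) + 165·176 = 1)
The row with r = 1 (the gcd) gives the Bezout coefficients s = -71, t = 176.
Result: 409 · (-71) + 165 · (176) = 1.

gcd(409, 165) = 1; s = -71, t = 176 (check: 409·(-71) + 165·176 = 1).


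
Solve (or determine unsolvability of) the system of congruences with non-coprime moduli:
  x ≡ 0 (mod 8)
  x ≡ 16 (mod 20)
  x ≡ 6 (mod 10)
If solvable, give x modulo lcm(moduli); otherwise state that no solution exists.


Moduli 8, 20, 10 are not pairwise coprime, so CRT works modulo lcm(m_i) when all pairwise compatibility conditions hold.
Pairwise compatibility: gcd(m_i, m_j) must divide a_i - a_j for every pair.
Merge one congruence at a time:
  Start: x ≡ 0 (mod 8).
  Combine with x ≡ 16 (mod 20): gcd(8, 20) = 4; 16 - 0 = 16, which IS divisible by 4, so compatible.
    Write x = 0 + 8·t and substitute into x ≡ 16 (mod 20): 8·t ≡ 16 − 0 = 16 (mod 20).
    Divide the congruence (and modulus) by g = 4: 2·t ≡ 4 (mod 5).
    The inverse of 2 mod 5 is 3 (since 2·3 = 6 = 1·5 + 1), so t ≡ 3·4 = 12 ≡ 2 (mod 5).
    Then x = 0 + 8·2 = 16, valid modulo lcm(8, 20) = 40: x ≡ 16 (mod 40).
  Combine with x ≡ 6 (mod 10): gcd(40, 10) = 10; 6 - 16 = -10, which IS divisible by 10, so compatible.
    Write x = 16 + 40·t and substitute into x ≡ 6 (mod 10): 40·t ≡ 6 − 16 = -10 (mod 10).
    Divide the congruence (and modulus) by g = 10: 4·t ≡ -1 (mod 1).
    Modulo 1 every t works; take t = 0.
    Then x = 16 + 40·0 = 16, valid modulo lcm(40, 10) = 40: x ≡ 16 (mod 40).
Verify: 16 mod 8 = 0, 16 mod 20 = 16, 16 mod 10 = 6.

x ≡ 16 (mod 40).


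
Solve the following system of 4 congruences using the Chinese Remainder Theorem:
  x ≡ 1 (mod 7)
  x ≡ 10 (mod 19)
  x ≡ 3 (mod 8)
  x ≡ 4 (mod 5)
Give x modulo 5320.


Product of moduli M = 7 · 19 · 8 · 5 = 5320.
Merge one congruence at a time:
  Start: x ≡ 1 (mod 7).
  Combine with x ≡ 10 (mod 19); new modulus lcm = 133.
    Write x = 1 + 7·t and substitute into x ≡ 10 (mod 19): 7·t ≡ 10 − 1 = 9 (mod 19).
    The inverse of 7 mod 19 is 11 (since 7·11 = 77 = 4·19 + 1), so t ≡ 11·9 = 99 ≡ 4 (mod 19).
    Then x = 1 + 7·4 = 29, valid modulo lcm(7, 19) = 133: x ≡ 29 (mod 133).
  Combine with x ≡ 3 (mod 8); new modulus lcm = 1064.
    Write x = 29 + 133·t and substitute into x ≡ 3 (mod 8): 133·t ≡ 3 − 29 = -26 (mod 8).
    Reduce coefficients mod 8: 5·t ≡ 6 (mod 8).
    The inverse of 5 mod 8 is 5 (since 5·5 = 25 = 3·8 + 1), so t ≡ 5·6 = 30 ≡ 6 (mod 8).
    Then x = 29 + 133·6 = 827, valid modulo lcm(133, 8) = 1064: x ≡ 827 (mod 1064).
  Combine with x ≡ 4 (mod 5); new modulus lcm = 5320.
    Write x = 827 + 1064·t and substitute into x ≡ 4 (mod 5): 1064·t ≡ 4 − 827 = -823 (mod 5).
    Reduce coefficients mod 5: 4·t ≡ 2 (mod 5).
    The inverse of 4 mod 5 is 4 (since 4·4 = 16 = 3·5 + 1), so t ≡ 4·2 = 8 ≡ 3 (mod 5).
    Then x = 827 + 1064·3 = 4019, valid modulo lcm(1064, 5) = 5320: x ≡ 4019 (mod 5320).
Verify against each original: 4019 mod 7 = 1, 4019 mod 19 = 10, 4019 mod 8 = 3, 4019 mod 5 = 4.

x ≡ 4019 (mod 5320).


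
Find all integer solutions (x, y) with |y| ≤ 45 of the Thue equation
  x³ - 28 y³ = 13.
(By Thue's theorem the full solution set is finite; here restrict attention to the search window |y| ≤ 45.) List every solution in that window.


The equation is x³ - 28y³ = 13. For fixed y, x³ = 28·y³ + 13, so a solution requires the RHS to be a perfect cube.
Strategy: iterate y from -45 to 45, compute RHS = 28·y³ + 13, and check whether it is a (positive or negative) perfect cube.
Check small values of y:
  y = 0: RHS = 13 is not a perfect cube.
  y = 1: RHS = 41 is not a perfect cube.
  y = -1: RHS = -15 is not a perfect cube.
  y = 2: RHS = 237 is not a perfect cube.
  y = -2: RHS = -211 is not a perfect cube.
  y = 3: RHS = 769 is not a perfect cube.
  y = -3: RHS = -743 is not a perfect cube.
Continuing the search up to |y| = 45 finds no solutions either.
No (x, y) in the scanned range satisfies the equation.

No integer solutions with |y| ≤ 45.


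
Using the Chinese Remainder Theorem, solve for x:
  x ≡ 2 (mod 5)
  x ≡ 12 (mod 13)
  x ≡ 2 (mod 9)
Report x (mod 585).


Moduli 5, 13, 9 are pairwise coprime; by CRT there is a unique solution modulo M = 5 · 13 · 9 = 585.
Solve pairwise, accumulating the modulus:
  Start with x ≡ 2 (mod 5).
  Combine with x ≡ 12 (mod 13): since gcd(5, 13) = 1, we get a unique residue mod 65.
    Write x = 2 + 5·t and substitute into x ≡ 12 (mod 13): 5·t ≡ 12 − 2 = 10 (mod 13).
    The inverse of 5 mod 13 is 8 (since 5·8 = 40 = 3·13 + 1), so t ≡ 8·10 = 80 ≡ 2 (mod 13).
    Then x = 2 + 5·2 = 12, valid modulo lcm(5, 13) = 65: x ≡ 12 (mod 65).
  Combine with x ≡ 2 (mod 9): since gcd(65, 9) = 1, we get a unique residue mod 585.
    Write x = 12 + 65·t and substitute into x ≡ 2 (mod 9): 65·t ≡ 2 − 12 = -10 (mod 9).
    Reduce coefficients mod 9: 2·t ≡ 8 (mod 9).
    The inverse of 2 mod 9 is 5 (since 2·5 = 10 = 1·9 + 1), so t ≡ 5·8 = 40 ≡ 4 (mod 9).
    Then x = 12 + 65·4 = 272, valid modulo lcm(65, 9) = 585: x ≡ 272 (mod 585).
Verify: 272 mod 5 = 2 ✓, 272 mod 13 = 12 ✓, 272 mod 9 = 2 ✓.

x ≡ 272 (mod 585).


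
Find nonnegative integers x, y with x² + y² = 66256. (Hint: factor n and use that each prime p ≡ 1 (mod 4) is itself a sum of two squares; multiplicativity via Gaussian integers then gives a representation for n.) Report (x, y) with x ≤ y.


Step 1: Factor n = 66256 = 2^4 · 41 · 101.
Step 2: Check the mod-4 condition on each prime factor: 2 = 2 (special); 41 ≡ 1 (mod 4), exponent 1; 101 ≡ 1 (mod 4), exponent 1.
All primes ≡ 3 (mod 4) appear to even exponent (or don't appear), so by the two-squares theorem n IS expressible as a sum of two squares.
Step 3: Build a representation. Group n = k² · m with k = 4 and m = 41 · 101 = 4141 (a product of primes ≡ 1 (mod 4)); a representation of m scales to one of n via (k·x)² + (k·y)² = k²(x² + y²). Each prime p ≡ 1 (mod 4) is itself a sum of two squares; find a² by testing p − a² for a perfect square:
  41: 41 − 1² = 40, 41 − 2² = 37, 41 − 3² = 32, 41 − 4² = 25 = 5² ⇒ 41 = 4² + 5².
  101: 101 − 1² = 100 = 10² ⇒ 101 = 1² + 10².
  Combine using the Brahmagupta–Fibonacci identity (a² + b²)(c² + d²) = (ac − bd)² + (ad + bc)² = (ac + bd)² + (ad − bc)²:
  41 · 101 = 4141: from (4² + 5²)(1² + 10²), take (4·1 − 5·10, 4·10 + 5·1) = (4 − 50, 40 + 5) = (-46, 45); dropping signs (only squares matter) gives (46, 45); check 46² + 45² = 2116 + 2025 = 4141 ✓.
  Scale by k = 4: (4·46, 4·45) = (184, 180).
Step 4: Order so x ≤ y and verify: 180² + 184² = 32400 + 33856 = 66256 = n. ✓

n = 66256 = 180² + 184² (one valid representation with x ≤ y).


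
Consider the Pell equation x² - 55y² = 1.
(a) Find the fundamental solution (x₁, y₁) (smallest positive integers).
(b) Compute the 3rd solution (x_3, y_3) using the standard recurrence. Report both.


Step 1: Find the fundamental solution (x₁, y₁) of x² - 55y² = 1.
  Expand √55 as a continued fraction. a₀ = ⌊√55⌋ = 7; iterate m_{k+1} = d_k·a_k − m_k, d_{k+1} = (55 − m_{k+1}²)/d_k, a_{k+1} = ⌊(a₀ + m_{k+1})/d_{k+1}⌋ (starting m₀ = 0, d₀ = 1), with convergents p_k = a_k·p_{k-1} + p_{k-2}, q_k = a_k·q_{k-1} + q_{k-2} (p₋₁ = 1, q₋₁ = 0):
  k = 0: a₀ = 7; p₀/q₀ = 7/1; p₀² − 55·q₀² = 49 − 55 = -6.
  k = 1: m = 7, d = 6, a = ⌊(7 + 7)/6⌋ = 2; p/q = (2·7 + 1)/(2·1 + 0) = 15/2; p² − 55·q² = 225 − 220 = 5.
  k = 2: m = 5, d = 5, a = ⌊(7 + 5)/5⌋ = 2; p/q = (2·15 + 7)/(2·2 + 1) = 37/5; p² − 55·q² = 1369 − 1375 = -6.
  k = 3: m = 5, d = 6, a = ⌊(7 + 5)/6⌋ = 2; p/q = (2·37 + 15)/(2·5 + 2) = 89/12; p² − 55·q² = 7921 − 7920 = 1.
  The first convergent with p² − 55·q² = 1 gives the fundamental solution (x₁, y₁) = (89, 12).
Step 2: Apply the recurrence (x_{n+1}, y_{n+1}) = (x₁x_n + 55y₁y_n, x₁y_n + y₁x_n) repeatedly.
  From (x_1, y_1) = (89, 12): x_2 = 89·89 + 55·12·12 = 15841; y_2 = 89·12 + 12·89 = 2136.
  From (x_2, y_2) = (15841, 2136): x_3 = 89·15841 + 55·12·2136 = 2819609; y_3 = 89·2136 + 12·15841 = 380196.
Step 3: Verify x_3² - 55·y_3² = 7950194912881 - 7950194912880 = 1 (should be 1). ✓

(x_1, y_1) = (89, 12); (x_3, y_3) = (2819609, 380196).


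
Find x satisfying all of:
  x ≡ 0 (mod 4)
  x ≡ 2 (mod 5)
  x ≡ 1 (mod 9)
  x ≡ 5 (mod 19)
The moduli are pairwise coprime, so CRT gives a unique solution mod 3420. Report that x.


Product of moduli M = 4 · 5 · 9 · 19 = 3420.
Merge one congruence at a time:
  Start: x ≡ 0 (mod 4).
  Combine with x ≡ 2 (mod 5); new modulus lcm = 20.
    Write x = 0 + 4·t and substitute into x ≡ 2 (mod 5): 4·t ≡ 2 − 0 = 2 (mod 5).
    The inverse of 4 mod 5 is 4 (since 4·4 = 16 = 3·5 + 1), so t ≡ 4·2 = 8 ≡ 3 (mod 5).
    Then x = 0 + 4·3 = 12, valid modulo lcm(4, 5) = 20: x ≡ 12 (mod 20).
  Combine with x ≡ 1 (mod 9); new modulus lcm = 180.
    Write x = 12 + 20·t and substitute into x ≡ 1 (mod 9): 20·t ≡ 1 − 12 = -11 (mod 9).
    Reduce coefficients mod 9: 2·t ≡ 7 (mod 9).
    The inverse of 2 mod 9 is 5 (since 2·5 = 10 = 1·9 + 1), so t ≡ 5·7 = 35 ≡ 8 (mod 9).
    Then x = 12 + 20·8 = 172, valid modulo lcm(20, 9) = 180: x ≡ 172 (mod 180).
  Combine with x ≡ 5 (mod 19); new modulus lcm = 3420.
    Write x = 172 + 180·t and substitute into x ≡ 5 (mod 19): 180·t ≡ 5 − 172 = -167 (mod 19).
    Reduce coefficients mod 19: 9·t ≡ 4 (mod 19).
    The inverse of 9 mod 19 is 17 (since 9·17 = 153 = 8·19 + 1), so t ≡ 17·4 = 68 ≡ 11 (mod 19).
    Then x = 172 + 180·11 = 2152, valid modulo lcm(180, 19) = 3420: x ≡ 2152 (mod 3420).
Verify against each original: 2152 mod 4 = 0, 2152 mod 5 = 2, 2152 mod 9 = 1, 2152 mod 19 = 5.

x ≡ 2152 (mod 3420).


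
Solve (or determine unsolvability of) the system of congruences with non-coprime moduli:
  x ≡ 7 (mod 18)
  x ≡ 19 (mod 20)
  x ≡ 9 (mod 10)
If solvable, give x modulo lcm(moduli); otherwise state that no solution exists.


Moduli 18, 20, 10 are not pairwise coprime, so CRT works modulo lcm(m_i) when all pairwise compatibility conditions hold.
Pairwise compatibility: gcd(m_i, m_j) must divide a_i - a_j for every pair.
Merge one congruence at a time:
  Start: x ≡ 7 (mod 18).
  Combine with x ≡ 19 (mod 20): gcd(18, 20) = 2; 19 - 7 = 12, which IS divisible by 2, so compatible.
    Write x = 7 + 18·t and substitute into x ≡ 19 (mod 20): 18·t ≡ 19 − 7 = 12 (mod 20).
    Divide the congruence (and modulus) by g = 2: 9·t ≡ 6 (mod 10).
    The inverse of 9 mod 10 is 9 (since 9·9 = 81 = 8·10 + 1), so t ≡ 9·6 = 54 ≡ 4 (mod 10).
    Then x = 7 + 18·4 = 79, valid modulo lcm(18, 20) = 180: x ≡ 79 (mod 180).
  Combine with x ≡ 9 (mod 10): gcd(180, 10) = 10; 9 - 79 = -70, which IS divisible by 10, so compatible.
    Write x = 79 + 180·t and substitute into x ≡ 9 (mod 10): 180·t ≡ 9 − 79 = -70 (mod 10).
    Divide the congruence (and modulus) by g = 10: 18·t ≡ -7 (mod 1).
    Modulo 1 every t works; take t = 0.
    Then x = 79 + 180·0 = 79, valid modulo lcm(180, 10) = 180: x ≡ 79 (mod 180).
Verify: 79 mod 18 = 7, 79 mod 20 = 19, 79 mod 10 = 9.

x ≡ 79 (mod 180).


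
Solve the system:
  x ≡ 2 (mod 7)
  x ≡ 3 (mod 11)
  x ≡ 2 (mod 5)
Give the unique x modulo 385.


Moduli 7, 11, 5 are pairwise coprime; by CRT there is a unique solution modulo M = 7 · 11 · 5 = 385.
Solve pairwise, accumulating the modulus:
  Start with x ≡ 2 (mod 7).
  Combine with x ≡ 3 (mod 11): since gcd(7, 11) = 1, we get a unique residue mod 77.
    Write x = 2 + 7·t and substitute into x ≡ 3 (mod 11): 7·t ≡ 3 − 2 = 1 (mod 11).
    The inverse of 7 mod 11 is 8 (since 7·8 = 56 = 5·11 + 1), so t ≡ 8·1 = 8 ≡ 8 (mod 11).
    Then x = 2 + 7·8 = 58, valid modulo lcm(7, 11) = 77: x ≡ 58 (mod 77).
  Combine with x ≡ 2 (mod 5): since gcd(77, 5) = 1, we get a unique residue mod 385.
    Write x = 58 + 77·t and substitute into x ≡ 2 (mod 5): 77·t ≡ 2 − 58 = -56 (mod 5).
    Reduce coefficients mod 5: 2·t ≡ 4 (mod 5).
    The inverse of 2 mod 5 is 3 (since 2·3 = 6 = 1·5 + 1), so t ≡ 3·4 = 12 ≡ 2 (mod 5).
    Then x = 58 + 77·2 = 212, valid modulo lcm(77, 5) = 385: x ≡ 212 (mod 385).
Verify: 212 mod 7 = 2 ✓, 212 mod 11 = 3 ✓, 212 mod 5 = 2 ✓.

x ≡ 212 (mod 385).


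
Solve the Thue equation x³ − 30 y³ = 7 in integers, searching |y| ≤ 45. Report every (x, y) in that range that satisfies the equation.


The equation is x³ - 30y³ = 7. For fixed y, x³ = 30·y³ + 7, so a solution requires the RHS to be a perfect cube.
Strategy: iterate y from -45 to 45, compute RHS = 30·y³ + 7, and check whether it is a (positive or negative) perfect cube.
Check small values of y:
  y = 0: RHS = 7 is not a perfect cube.
  y = 1: RHS = 37 is not a perfect cube.
  y = -1: RHS = -23 is not a perfect cube.
  y = 2: RHS = 247 is not a perfect cube.
  y = -2: RHS = -233 is not a perfect cube.
  y = 3: RHS = 817 is not a perfect cube.
  y = -3: RHS = -803 is not a perfect cube.
Continuing the search up to |y| = 45 finds no solutions either.
No (x, y) in the scanned range satisfies the equation.

No integer solutions with |y| ≤ 45.


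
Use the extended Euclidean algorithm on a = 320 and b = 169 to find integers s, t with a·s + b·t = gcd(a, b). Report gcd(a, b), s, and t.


Euclidean algorithm on (320, 169) — divide until remainder is 0:
  320 = 1 · 169 + 151
  169 = 1 · 151 + 18
  151 = 8 · 18 + 7
  18 = 2 · 7 + 4
  7 = 1 · 4 + 3
  4 = 1 · 3 + 1
  3 = 3 · 1 + 0
gcd(320, 169) = 1.
Track Bezout coefficients alongside the remainders: start with r₀ = 320 = a·1 + b·0 (s = 1, t = 0) and r₁ = 169 = a·0 + b·1 (s = 0, t = 1); each new remainder r_{k+1} = r_{k-1} − q_k·r_k inherits s_{k+1} = s_{k-1} − q_k·s_k, t_{k+1} = t_{k-1} − q_k·t_k, so r_k = a·s_k + b·t_k at every step:
  q = 1: r = 151, s = 1 − 1·0 = 1, t = 0 − 1·1 = -1  (check: 320·1 + 169·(-1) = 151)
  q = 1: r = 18, s = 0 − 1·1 = -1, t = 1 − 1·(-1) = 2  (check: 320·(-1) + 169·2 = 18)
  q = 8: r = 7, s = 1 − 8·(-1) = 9, t = -1 − 8·2 = -17  (check: 320·9 + 169·(-17) = 7)
  q = 2: r = 4, s = -1 − 2·9 = -19, t = 2 − 2·(-17) = 36  (check: 320·(-19) + 169·36 = 4)
  q = 1: r = 3, s = 9 − 1·(-19) = 28, t = -17 − 1·36 = -53  (check: 320·28 + 169·(-53) = 3)
  q = 1: r = 1, s = -19 − 1·28 = -47, t = 36 − 1·(-53) = 89  (check: 320·(-47) + 169·89 = 1)
The row with r = 1 (the gcd) gives the Bezout coefficients s = -47, t = 89.
Result: 320 · (-47) + 169 · (89) = 1.

gcd(320, 169) = 1; s = -47, t = 89 (check: 320·(-47) + 169·89 = 1).
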